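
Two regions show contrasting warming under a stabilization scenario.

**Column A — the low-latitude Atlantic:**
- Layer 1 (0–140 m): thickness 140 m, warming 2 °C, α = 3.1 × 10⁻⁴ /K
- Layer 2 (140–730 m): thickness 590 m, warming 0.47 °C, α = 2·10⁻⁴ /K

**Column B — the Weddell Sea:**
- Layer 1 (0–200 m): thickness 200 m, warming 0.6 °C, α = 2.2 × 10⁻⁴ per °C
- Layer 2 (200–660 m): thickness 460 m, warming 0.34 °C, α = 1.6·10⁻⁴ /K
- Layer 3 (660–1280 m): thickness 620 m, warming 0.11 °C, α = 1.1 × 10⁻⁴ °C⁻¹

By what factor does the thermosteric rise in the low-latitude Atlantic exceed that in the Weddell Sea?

A Layer 1: 2 × 3.1×10⁻⁴ × 140 = 0.08680 m
A 140–730 m: 0.47 × 2×10⁻⁴ × 590 = 0.05546 m
A total: 0.14226 m
B 2.2×10⁻⁴ × 200 × 0.6 = 0.02640 m
B 200–660 m: 460 × 0.34 × 1.6×10⁻⁴ = 0.025024 m
B Layer 3: 620 × 1.1×10⁻⁴ × 0.11 = 0.007502 m
B total: 0.058926 m
Ratio: 0.14226 / 0.058926 ≈ 2.414

≈ 2.4×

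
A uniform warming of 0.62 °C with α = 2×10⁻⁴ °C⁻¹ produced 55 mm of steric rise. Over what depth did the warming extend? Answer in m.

H = Δh/(αΔT) = 0.055 / (2×10⁻⁴ × 0.62) ≈ 443.5 m

444 m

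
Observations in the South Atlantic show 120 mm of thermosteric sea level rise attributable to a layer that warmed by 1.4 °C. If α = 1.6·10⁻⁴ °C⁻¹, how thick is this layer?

H ≈ 536 m

H = Δh/(αΔT) = 0.12 / (1.6×10⁻⁴ × 1.4) ≈ 535.7 m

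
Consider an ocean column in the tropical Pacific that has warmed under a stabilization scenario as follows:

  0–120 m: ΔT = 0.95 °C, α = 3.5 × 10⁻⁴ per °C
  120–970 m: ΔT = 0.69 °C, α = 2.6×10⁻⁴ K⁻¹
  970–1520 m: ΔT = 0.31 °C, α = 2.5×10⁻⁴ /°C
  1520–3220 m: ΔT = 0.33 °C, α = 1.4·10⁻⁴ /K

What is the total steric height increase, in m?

120 × 0.95 × 3.5×10⁻⁴ = 0.03990 m
0.69 × 850 × 2.6×10⁻⁴ = 0.15249 m
970–1520 m: 2.5×10⁻⁴ × 0.31 × 550 = 0.042625 m
1520–3220 m: 0.33 × 1.4×10⁻⁴ × 1700 = 0.07854 m
Δh = 0.03990 + 0.15249 + 0.042625 + 0.07854 = 0.313555 m ≈ 0.314 m

0.314 m of thermosteric rise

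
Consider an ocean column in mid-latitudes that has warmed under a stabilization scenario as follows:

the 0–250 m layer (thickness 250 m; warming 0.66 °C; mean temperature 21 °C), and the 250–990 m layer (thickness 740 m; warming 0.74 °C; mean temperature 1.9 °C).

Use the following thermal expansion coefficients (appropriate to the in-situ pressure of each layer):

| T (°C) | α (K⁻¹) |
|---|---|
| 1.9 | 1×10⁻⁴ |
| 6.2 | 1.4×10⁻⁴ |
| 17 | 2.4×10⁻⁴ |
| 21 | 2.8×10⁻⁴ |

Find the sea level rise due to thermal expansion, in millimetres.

Layer 1 at 21 °C → α = 2.8×10⁻⁴ K⁻¹
Layer 2 at 1.9 °C → α = 1×10⁻⁴ K⁻¹
Layer 1: 2.8×10⁻⁴ × 250 × 0.66 = 0.04620 m
250–990 m: 740 × 0.74 × 1×10⁻⁴ = 0.05476 m
Δh = 0.04620 + 0.05476 = 0.10096 m ≈ 101 mm

101 mm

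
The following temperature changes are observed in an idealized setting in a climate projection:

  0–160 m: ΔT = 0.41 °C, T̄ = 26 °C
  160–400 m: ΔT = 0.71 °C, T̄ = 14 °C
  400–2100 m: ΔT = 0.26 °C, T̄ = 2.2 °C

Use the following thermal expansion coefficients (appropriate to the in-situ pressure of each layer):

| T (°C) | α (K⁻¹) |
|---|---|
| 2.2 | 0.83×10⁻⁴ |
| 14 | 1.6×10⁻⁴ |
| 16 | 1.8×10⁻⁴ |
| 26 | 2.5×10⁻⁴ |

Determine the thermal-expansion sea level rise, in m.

Layer 1 at 26 °C → α = 2.5×10⁻⁴ K⁻¹
Layer 2 at 14 °C → α = 1.6×10⁻⁴ K⁻¹
Layer 3 at 2.2 °C → α = 0.83×10⁻⁴ K⁻¹
2.5×10⁻⁴ × 160 × 0.41 = 0.01640 m
160–400 m: 240 × 1.6×10⁻⁴ × 0.71 = 0.027264 m
1700 × 0.83×10⁻⁴ × 0.26 = 0.036686 m
Δh = 0.01640 + 0.027264 + 0.036686 = 0.08035 m

Δh = 0.080 m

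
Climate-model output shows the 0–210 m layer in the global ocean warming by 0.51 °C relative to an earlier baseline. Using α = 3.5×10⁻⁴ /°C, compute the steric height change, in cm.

Δh ≈ 3.75 cm

Δh = αΔT·H = 3.5×10⁻⁴ × 0.51 × 210 = 0.037485 m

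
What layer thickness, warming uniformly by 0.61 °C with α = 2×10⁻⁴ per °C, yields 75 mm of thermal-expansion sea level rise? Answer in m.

about 610 m

H = Δh/(αΔT) = 0.075 / (2×10⁻⁴ × 0.61) ≈ 614.8 m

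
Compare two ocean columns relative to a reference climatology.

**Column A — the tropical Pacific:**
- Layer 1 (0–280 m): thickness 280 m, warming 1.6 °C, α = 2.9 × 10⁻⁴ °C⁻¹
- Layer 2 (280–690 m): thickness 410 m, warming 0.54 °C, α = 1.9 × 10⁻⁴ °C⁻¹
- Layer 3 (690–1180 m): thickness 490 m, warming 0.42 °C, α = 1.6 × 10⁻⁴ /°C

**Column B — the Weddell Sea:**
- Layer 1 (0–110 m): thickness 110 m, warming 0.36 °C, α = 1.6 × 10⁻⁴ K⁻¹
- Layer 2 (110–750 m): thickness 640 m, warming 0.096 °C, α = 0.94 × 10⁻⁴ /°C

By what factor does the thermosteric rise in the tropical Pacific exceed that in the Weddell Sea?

A 0–280 m: 1.6 × 280 × 2.9×10⁻⁴ = 0.12992 m
A 0.54 × 1.9×10⁻⁴ × 410 = 0.042066 m
A 690–1180 m: 0.42 × 1.6×10⁻⁴ × 490 = 0.032928 m
A total: 0.204914 m
B 0–110 m: 0.36 × 1.6×10⁻⁴ × 110 = 0.006336 m
B 640 × 0.096 × 0.94×10⁻⁴ = 0.00577536 m
B total: 0.01211136 m
Ratio: 0.204914 / 0.01211136 ≈ 16.92

17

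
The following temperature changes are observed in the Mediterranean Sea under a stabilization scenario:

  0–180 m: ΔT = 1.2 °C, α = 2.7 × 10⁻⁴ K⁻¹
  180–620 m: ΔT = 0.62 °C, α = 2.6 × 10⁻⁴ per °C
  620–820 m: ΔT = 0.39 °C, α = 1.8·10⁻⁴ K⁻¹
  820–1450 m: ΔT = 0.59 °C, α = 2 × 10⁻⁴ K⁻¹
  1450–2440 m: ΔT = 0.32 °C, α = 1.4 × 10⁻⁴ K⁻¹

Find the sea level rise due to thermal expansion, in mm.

260 mm of thermosteric rise

1.2 × 180 × 2.7×10⁻⁴ = 0.05832 m
2.6×10⁻⁴ × 440 × 0.62 = 0.070928 m
Layer 3: 1.8×10⁻⁴ × 200 × 0.39 = 0.01404 m
2×10⁻⁴ × 0.59 × 630 = 0.07434 m
1450–2440 m: 990 × 1.4×10⁻⁴ × 0.32 = 0.044352 m
Δh = 0.05832 + 0.070928 + 0.01404 + 0.07434 + 0.044352 = 0.26198 m ≈ 260 mm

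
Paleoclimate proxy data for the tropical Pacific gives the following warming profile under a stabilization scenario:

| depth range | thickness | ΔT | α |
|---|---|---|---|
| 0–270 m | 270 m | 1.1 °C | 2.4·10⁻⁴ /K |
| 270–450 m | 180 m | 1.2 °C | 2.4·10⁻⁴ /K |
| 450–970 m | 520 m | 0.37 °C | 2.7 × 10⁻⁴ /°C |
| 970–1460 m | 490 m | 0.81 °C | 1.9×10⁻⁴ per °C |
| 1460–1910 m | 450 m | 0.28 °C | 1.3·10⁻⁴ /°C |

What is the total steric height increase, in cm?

Δh = 26.7 cm

2.4×10⁻⁴ × 1.1 × 270 = 0.07128 m
270–450 m: 1.2 × 180 × 2.4×10⁻⁴ = 0.05184 m
Layer 3: 2.7×10⁻⁴ × 0.37 × 520 = 0.051948 m
Layer 4: 0.81 × 490 × 1.9×10⁻⁴ = 0.075411 m
Layer 5: 1.3×10⁻⁴ × 450 × 0.28 = 0.01638 m
Δh = 0.07128 + 0.05184 + 0.051948 + 0.075411 + 0.01638 = 0.266859 m ≈ 26.7 cm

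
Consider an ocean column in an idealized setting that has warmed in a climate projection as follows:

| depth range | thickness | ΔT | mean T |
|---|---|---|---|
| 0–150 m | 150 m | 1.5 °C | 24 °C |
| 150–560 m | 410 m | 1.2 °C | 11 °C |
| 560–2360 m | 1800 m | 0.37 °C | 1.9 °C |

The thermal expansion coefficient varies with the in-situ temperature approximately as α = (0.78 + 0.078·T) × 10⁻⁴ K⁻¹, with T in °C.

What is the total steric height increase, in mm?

Layer 1: α = (0.78 + 0.078×24)×10⁻⁴ = 2.652×10⁻⁴ K⁻¹
Layer 2: α = (0.78 + 0.078×11)×10⁻⁴ = 1.638×10⁻⁴ K⁻¹
Layer 3: α = (0.78 + 0.078×1.9)×10⁻⁴ = 0.9282×10⁻⁴ K⁻¹
Layer 1: 1.5 × 2.652×10⁻⁴ × 150 = 0.05967 m
1.638×10⁻⁴ × 410 × 1.2 = 0.0805896 m
Layer 3: 1800 × 0.37 × 0.9282×10⁻⁴ = 0.06181812 m
Δh = 0.05967 + 0.0805896 + 0.06181812 = 0.20207772 m

202 mm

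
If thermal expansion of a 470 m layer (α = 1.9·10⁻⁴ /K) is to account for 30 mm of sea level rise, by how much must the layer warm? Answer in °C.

ΔT ≈ 0.336 °C

ΔT = Δh/(αH) = 0.03 / (1.9×10⁻⁴ × 470) ≈ 0.3359 °C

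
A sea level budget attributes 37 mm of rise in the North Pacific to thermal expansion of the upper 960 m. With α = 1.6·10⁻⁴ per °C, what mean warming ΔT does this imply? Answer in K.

about 0.24 K

ΔT = Δh/(αH) = 0.037 / (1.6×10⁻⁴ × 960) ≈ 0.2409 K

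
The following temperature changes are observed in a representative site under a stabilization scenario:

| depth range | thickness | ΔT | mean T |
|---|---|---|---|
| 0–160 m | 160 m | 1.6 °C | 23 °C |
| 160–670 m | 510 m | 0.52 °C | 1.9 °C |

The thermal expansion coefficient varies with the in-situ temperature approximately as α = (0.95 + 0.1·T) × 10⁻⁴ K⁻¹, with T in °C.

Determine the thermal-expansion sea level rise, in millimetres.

Layer 1: α = (0.95 + 0.1×23)×10⁻⁴ = 3.25×10⁻⁴ K⁻¹
Layer 2: α = (0.95 + 0.1×1.9)×10⁻⁴ = 1.14×10⁻⁴ K⁻¹
0–160 m: 1.6 × 3.25×10⁻⁴ × 160 = 0.08320 m
160–670 m: 1.14×10⁻⁴ × 510 × 0.52 = 0.0302328 m
Δh = 0.08320 + 0.0302328 = 0.1134328 m

about 110 mm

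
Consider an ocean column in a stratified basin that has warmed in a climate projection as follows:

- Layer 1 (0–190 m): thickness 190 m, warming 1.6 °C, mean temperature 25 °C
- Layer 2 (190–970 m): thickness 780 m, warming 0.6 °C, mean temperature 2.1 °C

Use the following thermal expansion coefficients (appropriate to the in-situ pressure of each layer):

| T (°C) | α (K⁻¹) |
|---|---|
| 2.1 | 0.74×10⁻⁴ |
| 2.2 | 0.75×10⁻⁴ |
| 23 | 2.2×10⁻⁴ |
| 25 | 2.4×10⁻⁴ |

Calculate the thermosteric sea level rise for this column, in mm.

about 108 mm

Layer 1 at 25 °C → α = 2.4×10⁻⁴ K⁻¹
Layer 2 at 2.1 °C → α = 0.74×10⁻⁴ K⁻¹
2.4×10⁻⁴ × 190 × 1.6 = 0.07296 m
Layer 2: 0.6 × 0.74×10⁻⁴ × 780 = 0.034632 m
Δh = 0.07296 + 0.034632 = 0.107592 m ≈ 108 mm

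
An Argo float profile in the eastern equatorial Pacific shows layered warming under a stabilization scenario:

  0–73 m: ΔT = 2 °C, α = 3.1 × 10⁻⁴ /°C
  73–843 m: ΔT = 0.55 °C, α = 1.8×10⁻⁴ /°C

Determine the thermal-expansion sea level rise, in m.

0.12 m of thermosteric rise

Layer 1: 3.1×10⁻⁴ × 73 × 2 = 0.04526 m
73–843 m: 770 × 1.8×10⁻⁴ × 0.55 = 0.07623 m
Δh = 0.04526 + 0.07623 = 0.12149 m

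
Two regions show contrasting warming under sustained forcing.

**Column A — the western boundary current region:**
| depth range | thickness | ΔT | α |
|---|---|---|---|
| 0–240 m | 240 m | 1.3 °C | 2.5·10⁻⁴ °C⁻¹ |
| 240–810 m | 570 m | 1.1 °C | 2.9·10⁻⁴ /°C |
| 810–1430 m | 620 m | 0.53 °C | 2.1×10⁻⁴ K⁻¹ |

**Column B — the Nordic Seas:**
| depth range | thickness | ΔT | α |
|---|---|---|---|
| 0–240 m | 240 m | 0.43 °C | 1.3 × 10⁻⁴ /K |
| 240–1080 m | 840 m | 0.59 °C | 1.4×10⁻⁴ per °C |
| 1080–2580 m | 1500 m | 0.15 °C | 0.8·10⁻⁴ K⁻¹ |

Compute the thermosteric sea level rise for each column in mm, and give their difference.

A 1.3 × 2.5×10⁻⁴ × 240 = 0.07800 m
A 240–810 m: 2.9×10⁻⁴ × 1.1 × 570 = 0.18183 m
A Layer 3: 620 × 2.1×10⁻⁴ × 0.53 = 0.069006 m
A total: 0.328836 m
B Layer 1: 240 × 0.43 × 1.3×10⁻⁴ = 0.013416 m
B 840 × 1.4×10⁻⁴ × 0.59 = 0.069384 m
B 0.8×10⁻⁴ × 0.15 × 1500 = 0.01800 m
B total: 0.10080 m
Difference: 0.328836 − 0.10080 = 0.228036 m

Δh_A ≈ 329 mm, Δh_B ≈ 101 mm; difference ≈ 228 mm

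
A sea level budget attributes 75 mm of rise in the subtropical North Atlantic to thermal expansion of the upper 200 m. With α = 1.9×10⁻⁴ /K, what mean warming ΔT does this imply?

about 2.0 °C

ΔT = Δh/(αH) = 0.075 / (1.9×10⁻⁴ × 200) ≈ 1.974 °C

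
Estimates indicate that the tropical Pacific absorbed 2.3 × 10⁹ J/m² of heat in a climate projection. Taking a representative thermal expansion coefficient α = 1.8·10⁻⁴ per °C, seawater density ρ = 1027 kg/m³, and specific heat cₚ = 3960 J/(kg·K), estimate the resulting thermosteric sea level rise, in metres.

Δh = αQ/(ρcₚ) = 1.8×10⁻⁴ × 2.3×10⁹ / (1027 × 3960) ≈ 0.10180 m

Δh = 0.10 m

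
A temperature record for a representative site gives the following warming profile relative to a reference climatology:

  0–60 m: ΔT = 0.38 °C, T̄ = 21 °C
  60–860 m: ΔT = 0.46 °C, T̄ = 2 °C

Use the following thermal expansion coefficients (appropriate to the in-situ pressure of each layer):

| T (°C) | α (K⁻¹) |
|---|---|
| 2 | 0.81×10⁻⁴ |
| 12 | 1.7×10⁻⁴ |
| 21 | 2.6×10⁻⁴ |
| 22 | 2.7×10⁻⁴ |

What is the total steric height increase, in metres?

0.0357 m of thermosteric rise

Layer 1 at 21 °C → α = 2.6×10⁻⁴ K⁻¹
Layer 2 at 2 °C → α = 0.81×10⁻⁴ K⁻¹
Layer 1: 2.6×10⁻⁴ × 60 × 0.38 = 0.005928 m
60–860 m: 0.46 × 800 × 0.81×10⁻⁴ = 0.029808 m
Δh = 0.005928 + 0.029808 = 0.035736 m ≈ 0.0357 m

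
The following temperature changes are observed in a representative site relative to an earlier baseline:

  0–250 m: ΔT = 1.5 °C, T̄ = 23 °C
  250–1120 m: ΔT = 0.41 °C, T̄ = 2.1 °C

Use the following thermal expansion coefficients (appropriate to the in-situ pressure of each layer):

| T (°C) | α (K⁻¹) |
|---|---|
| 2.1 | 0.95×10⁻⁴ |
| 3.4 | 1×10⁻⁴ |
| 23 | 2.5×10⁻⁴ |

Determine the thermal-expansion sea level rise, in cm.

12.8 cm of thermosteric rise

Layer 1 at 23 °C → α = 2.5×10⁻⁴ K⁻¹
Layer 2 at 2.1 °C → α = 0.95×10⁻⁴ K⁻¹
250 × 1.5 × 2.5×10⁻⁴ = 0.09375 m
Layer 2: 870 × 0.41 × 0.95×10⁻⁴ = 0.0338865 m
Δh = 0.09375 + 0.0338865 = 0.1276365 m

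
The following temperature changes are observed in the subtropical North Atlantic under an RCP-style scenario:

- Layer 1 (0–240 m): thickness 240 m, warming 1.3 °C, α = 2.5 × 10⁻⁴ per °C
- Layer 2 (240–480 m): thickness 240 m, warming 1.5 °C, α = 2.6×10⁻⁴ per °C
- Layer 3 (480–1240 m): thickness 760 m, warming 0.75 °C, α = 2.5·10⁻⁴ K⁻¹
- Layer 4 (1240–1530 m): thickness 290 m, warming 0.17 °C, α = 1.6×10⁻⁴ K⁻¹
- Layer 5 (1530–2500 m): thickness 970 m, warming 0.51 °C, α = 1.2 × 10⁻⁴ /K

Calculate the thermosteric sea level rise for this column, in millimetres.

Δh ≈ 381 mm

1.3 × 240 × 2.5×10⁻⁴ = 0.07800 m
240 × 2.6×10⁻⁴ × 1.5 = 0.09360 m
480–1240 m: 760 × 0.75 × 2.5×10⁻⁴ = 0.14250 m
1240–1530 m: 290 × 1.6×10⁻⁴ × 0.17 = 0.007888 m
1.2×10⁻⁴ × 0.51 × 970 = 0.059364 m
Δh = 0.07800 + 0.09360 + 0.14250 + 0.007888 + 0.059364 = 0.381352 m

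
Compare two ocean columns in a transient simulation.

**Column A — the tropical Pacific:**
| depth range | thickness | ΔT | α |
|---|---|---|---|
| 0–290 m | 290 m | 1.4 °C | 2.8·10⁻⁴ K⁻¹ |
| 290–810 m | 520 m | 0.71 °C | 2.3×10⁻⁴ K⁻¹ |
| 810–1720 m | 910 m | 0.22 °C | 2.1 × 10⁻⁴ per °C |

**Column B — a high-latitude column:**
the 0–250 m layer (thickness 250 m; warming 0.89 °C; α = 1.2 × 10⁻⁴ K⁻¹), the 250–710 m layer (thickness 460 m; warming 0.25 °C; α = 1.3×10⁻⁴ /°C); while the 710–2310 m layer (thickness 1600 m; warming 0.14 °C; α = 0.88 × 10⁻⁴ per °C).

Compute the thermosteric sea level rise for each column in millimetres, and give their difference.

A: 240 mm; B: 61 mm; difference 180 mm

A 0–290 m: 1.4 × 290 × 2.8×10⁻⁴ = 0.11368 m
A 0.71 × 520 × 2.3×10⁻⁴ = 0.084916 m
A 0.22 × 2.1×10⁻⁴ × 910 = 0.042042 m
A total: 0.240638 m
B 0.89 × 1.2×10⁻⁴ × 250 = 0.02670 m
B Layer 2: 0.25 × 1.3×10⁻⁴ × 460 = 0.01495 m
B 1600 × 0.88×10⁻⁴ × 0.14 = 0.019712 m
B total: 0.061362 m
Difference: 0.240638 − 0.061362 = 0.179276 m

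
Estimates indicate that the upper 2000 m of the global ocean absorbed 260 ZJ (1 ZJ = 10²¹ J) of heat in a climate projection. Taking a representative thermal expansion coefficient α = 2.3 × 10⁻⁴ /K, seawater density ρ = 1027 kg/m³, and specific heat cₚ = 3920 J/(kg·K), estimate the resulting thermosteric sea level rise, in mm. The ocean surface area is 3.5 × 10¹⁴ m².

Δh = 42 mm

Per unit area: Q = 260×10²¹ / (3.5×10¹⁴) ≈ 7.429×10⁸ J/m²
Δh = αQ/(ρcₚ) = 2.3×10⁻⁴ × 7.429×10⁸ / (1027 × 3920) ≈ 0.042443 m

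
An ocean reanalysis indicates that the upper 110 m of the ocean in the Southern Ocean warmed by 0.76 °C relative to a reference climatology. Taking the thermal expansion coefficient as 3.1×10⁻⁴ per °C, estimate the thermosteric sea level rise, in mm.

Δh = αΔT·H = 3.1×10⁻⁴ × 0.76 × 110 = 0.025916 m

25.9 mm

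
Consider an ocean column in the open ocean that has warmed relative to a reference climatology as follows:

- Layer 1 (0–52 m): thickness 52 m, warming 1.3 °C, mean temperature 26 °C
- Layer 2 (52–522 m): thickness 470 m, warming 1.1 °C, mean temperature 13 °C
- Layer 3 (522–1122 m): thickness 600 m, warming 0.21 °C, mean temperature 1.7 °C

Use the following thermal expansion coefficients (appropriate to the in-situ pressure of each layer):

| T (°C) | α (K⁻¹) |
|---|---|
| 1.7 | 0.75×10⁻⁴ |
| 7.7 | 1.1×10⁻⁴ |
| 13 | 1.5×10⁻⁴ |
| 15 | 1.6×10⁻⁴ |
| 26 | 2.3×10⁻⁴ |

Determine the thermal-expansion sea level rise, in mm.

Δh = 103 mm

Layer 1 at 26 °C → α = 2.3×10⁻⁴ K⁻¹
Layer 2 at 13 °C → α = 1.5×10⁻⁴ K⁻¹
Layer 3 at 1.7 °C → α = 0.75×10⁻⁴ K⁻¹
Layer 1: 1.3 × 52 × 2.3×10⁻⁴ = 0.015548 m
Layer 2: 1.1 × 470 × 1.5×10⁻⁴ = 0.07755 m
Layer 3: 0.21 × 600 × 0.75×10⁻⁴ = 0.00945 m
Δh = 0.015548 + 0.07755 + 0.00945 = 0.102548 m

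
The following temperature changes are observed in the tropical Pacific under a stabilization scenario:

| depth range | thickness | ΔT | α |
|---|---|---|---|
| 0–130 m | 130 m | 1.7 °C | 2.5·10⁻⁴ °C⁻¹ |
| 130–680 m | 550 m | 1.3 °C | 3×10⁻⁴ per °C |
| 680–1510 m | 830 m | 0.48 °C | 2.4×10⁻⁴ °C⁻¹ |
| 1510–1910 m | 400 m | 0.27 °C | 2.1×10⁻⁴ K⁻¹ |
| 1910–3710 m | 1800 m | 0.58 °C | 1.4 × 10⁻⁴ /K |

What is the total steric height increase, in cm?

53.4 cm

0–130 m: 2.5×10⁻⁴ × 1.7 × 130 = 0.05525 m
130–680 m: 1.3 × 550 × 3×10⁻⁴ = 0.21450 m
Layer 3: 2.4×10⁻⁴ × 830 × 0.48 = 0.095616 m
1510–1910 m: 0.27 × 400 × 2.1×10⁻⁴ = 0.02268 m
0.58 × 1.4×10⁻⁴ × 1800 = 0.14616 m
Δh = 0.05525 + 0.21450 + 0.095616 + 0.02268 + 0.14616 = 0.534206 m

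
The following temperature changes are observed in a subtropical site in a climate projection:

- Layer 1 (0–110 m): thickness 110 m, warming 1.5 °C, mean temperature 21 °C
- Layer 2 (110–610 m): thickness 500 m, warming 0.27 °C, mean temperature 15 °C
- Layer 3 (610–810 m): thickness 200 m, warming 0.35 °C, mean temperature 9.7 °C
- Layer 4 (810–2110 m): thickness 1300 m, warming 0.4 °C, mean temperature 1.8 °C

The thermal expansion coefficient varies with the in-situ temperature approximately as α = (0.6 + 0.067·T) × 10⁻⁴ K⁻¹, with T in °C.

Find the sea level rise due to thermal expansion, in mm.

101 mm of thermosteric rise

Layer 1: α = (0.6 + 0.067×21)×10⁻⁴ = 2.007×10⁻⁴ K⁻¹
Layer 2: α = (0.6 + 0.067×15)×10⁻⁴ = 1.605×10⁻⁴ K⁻¹
Layer 3: α = (0.6 + 0.067×9.7)×10⁻⁴ = 1.2499×10⁻⁴ K⁻¹
Layer 4: α = (0.6 + 0.067×1.8)×10⁻⁴ = 0.7206×10⁻⁴ K⁻¹
Layer 1: 2.007×10⁻⁴ × 1.5 × 110 = 0.0331155 m
110–610 m: 0.27 × 1.605×10⁻⁴ × 500 = 0.0216675 m
610–810 m: 200 × 0.35 × 1.2499×10⁻⁴ = 0.0087493 m
810–2110 m: 1300 × 0.7206×10⁻⁴ × 0.4 = 0.0374712 m
Δh = 0.0331155 + 0.0216675 + 0.0087493 + 0.0374712 = 0.1010035 m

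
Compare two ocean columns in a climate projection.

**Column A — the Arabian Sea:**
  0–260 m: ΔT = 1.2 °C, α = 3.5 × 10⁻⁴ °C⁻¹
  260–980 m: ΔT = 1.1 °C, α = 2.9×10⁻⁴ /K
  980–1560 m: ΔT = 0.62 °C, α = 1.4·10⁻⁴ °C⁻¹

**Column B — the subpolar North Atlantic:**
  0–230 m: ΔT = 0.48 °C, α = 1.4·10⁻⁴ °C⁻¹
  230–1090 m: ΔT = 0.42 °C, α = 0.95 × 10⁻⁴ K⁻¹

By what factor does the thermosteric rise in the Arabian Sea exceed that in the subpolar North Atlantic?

7.82

A 0–260 m: 1.2 × 3.5×10⁻⁴ × 260 = 0.10920 m
A Layer 2: 720 × 2.9×10⁻⁴ × 1.1 = 0.22968 m
A 980–1560 m: 0.62 × 580 × 1.4×10⁻⁴ = 0.050344 m
A total: 0.389224 m
B 1.4×10⁻⁴ × 0.48 × 230 = 0.015456 m
B 0.95×10⁻⁴ × 0.42 × 860 = 0.034314 m
B total: 0.04977 m
Ratio: 0.389224 / 0.04977 ≈ 7.820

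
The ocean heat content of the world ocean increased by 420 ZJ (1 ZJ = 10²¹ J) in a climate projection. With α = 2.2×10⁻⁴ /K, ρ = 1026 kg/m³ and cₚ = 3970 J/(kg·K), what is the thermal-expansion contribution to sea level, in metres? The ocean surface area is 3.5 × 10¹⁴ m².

Δh ≈ 0.065 m

Per unit area: Q = 420×10²¹ / (3.5×10¹⁴) = 1.2×10⁹ J/m²
Δh = αQ/(ρcₚ) = 2.2×10⁻⁴ × 1.2×10⁹ / (1026 × 3970) ≈ 0.064814 m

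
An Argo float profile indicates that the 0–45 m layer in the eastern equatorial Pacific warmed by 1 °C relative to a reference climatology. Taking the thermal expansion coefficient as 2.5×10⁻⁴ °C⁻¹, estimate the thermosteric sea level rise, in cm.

Δh = 1.13 cm

Δh = αΔT·H = 2.5×10⁻⁴ × 1 × 45 = 0.01125 m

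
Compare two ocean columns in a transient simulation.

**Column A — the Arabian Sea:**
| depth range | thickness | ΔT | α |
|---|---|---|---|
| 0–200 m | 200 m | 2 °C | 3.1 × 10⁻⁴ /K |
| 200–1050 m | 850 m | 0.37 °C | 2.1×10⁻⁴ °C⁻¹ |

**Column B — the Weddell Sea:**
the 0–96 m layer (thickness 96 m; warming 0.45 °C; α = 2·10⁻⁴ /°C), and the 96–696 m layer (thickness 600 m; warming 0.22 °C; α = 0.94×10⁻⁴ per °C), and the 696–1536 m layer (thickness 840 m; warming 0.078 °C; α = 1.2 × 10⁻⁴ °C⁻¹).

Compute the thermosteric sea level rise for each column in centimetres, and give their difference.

A: 19 cm; B: 2.9 cm; difference 16 cm

A 200 × 3.1×10⁻⁴ × 2 = 0.12400 m
A Layer 2: 0.37 × 2.1×10⁻⁴ × 850 = 0.066045 m
A total: 0.190045 m
B 96 × 0.45 × 2×10⁻⁴ = 0.00864 m
B 0.94×10⁻⁴ × 600 × 0.22 = 0.012408 m
B Layer 3: 0.078 × 840 × 1.2×10⁻⁴ = 0.0078624 m
B total: 0.0289104 m
Difference: 0.190045 − 0.0289104 = 0.1611346 m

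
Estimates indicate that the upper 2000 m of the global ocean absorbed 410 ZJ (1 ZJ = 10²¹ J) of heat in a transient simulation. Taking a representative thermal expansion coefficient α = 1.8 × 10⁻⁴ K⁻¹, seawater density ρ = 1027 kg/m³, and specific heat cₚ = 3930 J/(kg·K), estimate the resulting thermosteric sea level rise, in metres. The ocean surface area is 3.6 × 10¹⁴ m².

Δh ≈ 0.051 m

Per unit area: Q = 410×10²¹ / (3.6×10¹⁴) ≈ 1.139×10⁹ J/m²
Δh = αQ/(ρcₚ) = 1.8×10⁻⁴ × 1.139×10⁹ / (1027 × 3930) ≈ 0.050796 m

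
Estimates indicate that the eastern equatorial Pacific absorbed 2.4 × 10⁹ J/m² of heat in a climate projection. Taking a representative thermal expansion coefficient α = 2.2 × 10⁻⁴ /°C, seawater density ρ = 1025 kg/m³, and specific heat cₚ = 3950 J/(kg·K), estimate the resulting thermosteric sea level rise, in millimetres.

Δh ≈ 130 mm

Δh = αQ/(ρcₚ) = 2.2×10⁻⁴ × 2.4×10⁹ / (1025 × 3950) ≈ 0.13041 m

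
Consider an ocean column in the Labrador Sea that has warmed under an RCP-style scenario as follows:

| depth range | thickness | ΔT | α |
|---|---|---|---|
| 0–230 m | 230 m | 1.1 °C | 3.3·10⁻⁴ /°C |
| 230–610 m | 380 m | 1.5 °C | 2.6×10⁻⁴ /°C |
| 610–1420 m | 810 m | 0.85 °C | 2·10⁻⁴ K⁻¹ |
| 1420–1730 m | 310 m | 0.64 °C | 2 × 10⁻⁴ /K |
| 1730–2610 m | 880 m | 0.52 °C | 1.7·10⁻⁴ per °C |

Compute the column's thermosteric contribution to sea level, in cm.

0–230 m: 3.3×10⁻⁴ × 1.1 × 230 = 0.08349 m
230–610 m: 2.6×10⁻⁴ × 380 × 1.5 = 0.14820 m
610–1420 m: 810 × 2×10⁻⁴ × 0.85 = 0.13770 m
310 × 0.64 × 2×10⁻⁴ = 0.03968 m
880 × 0.52 × 1.7×10⁻⁴ = 0.077792 m
Δh = 0.08349 + 0.14820 + 0.13770 + 0.03968 + 0.077792 = 0.486862 m

Δh ≈ 48.7 cm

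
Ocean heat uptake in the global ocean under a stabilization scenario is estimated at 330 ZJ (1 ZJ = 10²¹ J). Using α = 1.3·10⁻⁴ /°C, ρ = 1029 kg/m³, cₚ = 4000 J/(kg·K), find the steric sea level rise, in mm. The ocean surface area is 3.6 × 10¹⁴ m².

29.0 mm

Per unit area: Q = 330×10²¹ / (3.6×10¹⁴) ≈ 9.167×10⁸ J/m²
Δh = αQ/(ρcₚ) = 1.3×10⁻⁴ × 9.167×10⁸ / (1029 × 4000) ≈ 0.028953 m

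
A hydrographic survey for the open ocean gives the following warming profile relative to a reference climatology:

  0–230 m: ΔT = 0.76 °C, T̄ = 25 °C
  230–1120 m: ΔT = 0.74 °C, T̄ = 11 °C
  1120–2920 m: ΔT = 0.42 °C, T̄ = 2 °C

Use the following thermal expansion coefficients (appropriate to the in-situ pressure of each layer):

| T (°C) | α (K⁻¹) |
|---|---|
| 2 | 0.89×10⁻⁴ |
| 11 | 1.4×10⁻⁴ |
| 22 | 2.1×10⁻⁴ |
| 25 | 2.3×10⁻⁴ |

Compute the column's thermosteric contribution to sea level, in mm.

Δh = 200 mm

Layer 1 at 25 °C → α = 2.3×10⁻⁴ K⁻¹
Layer 2 at 11 °C → α = 1.4×10⁻⁴ K⁻¹
Layer 3 at 2 °C → α = 0.89×10⁻⁴ K⁻¹
Layer 1: 230 × 0.76 × 2.3×10⁻⁴ = 0.040204 m
230–1120 m: 0.74 × 890 × 1.4×10⁻⁴ = 0.092204 m
Layer 3: 0.89×10⁻⁴ × 1800 × 0.42 = 0.067284 m
Δh = 0.040204 + 0.092204 + 0.067284 = 0.199692 m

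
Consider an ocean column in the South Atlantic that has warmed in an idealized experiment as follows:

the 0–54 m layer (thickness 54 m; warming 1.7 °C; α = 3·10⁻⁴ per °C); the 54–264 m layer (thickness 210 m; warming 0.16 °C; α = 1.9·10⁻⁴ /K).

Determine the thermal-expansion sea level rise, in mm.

0–54 m: 3×10⁻⁴ × 1.7 × 54 = 0.02754 m
54–264 m: 1.9×10⁻⁴ × 210 × 0.16 = 0.006384 m
Δh = 0.02754 + 0.006384 = 0.033924 m ≈ 33.9 mm

33.9 mm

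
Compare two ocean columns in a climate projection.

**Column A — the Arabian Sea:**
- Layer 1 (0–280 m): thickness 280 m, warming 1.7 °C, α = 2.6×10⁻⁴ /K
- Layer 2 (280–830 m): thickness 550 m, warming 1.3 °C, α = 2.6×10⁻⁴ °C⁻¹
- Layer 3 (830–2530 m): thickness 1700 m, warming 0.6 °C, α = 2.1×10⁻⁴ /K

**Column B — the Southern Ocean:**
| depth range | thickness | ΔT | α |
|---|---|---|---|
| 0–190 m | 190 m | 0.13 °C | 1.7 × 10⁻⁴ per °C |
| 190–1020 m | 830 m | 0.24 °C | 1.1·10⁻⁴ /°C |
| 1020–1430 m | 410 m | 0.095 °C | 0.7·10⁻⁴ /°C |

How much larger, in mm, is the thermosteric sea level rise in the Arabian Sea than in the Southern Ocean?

495 mm

A 280 × 1.7 × 2.6×10⁻⁴ = 0.12376 m
A 280–830 m: 550 × 1.3 × 2.6×10⁻⁴ = 0.18590 m
A Layer 3: 2.1×10⁻⁴ × 1700 × 0.6 = 0.21420 m
A total: 0.52386 m
B 190 × 1.7×10⁻⁴ × 0.13 = 0.004199 m
B 1.1×10⁻⁴ × 830 × 0.24 = 0.021912 m
B Layer 3: 410 × 0.7×10⁻⁴ × 0.095 = 0.0027265 m
B total: 0.0288375 m
Difference: 0.52386 − 0.0288375 = 0.4950225 m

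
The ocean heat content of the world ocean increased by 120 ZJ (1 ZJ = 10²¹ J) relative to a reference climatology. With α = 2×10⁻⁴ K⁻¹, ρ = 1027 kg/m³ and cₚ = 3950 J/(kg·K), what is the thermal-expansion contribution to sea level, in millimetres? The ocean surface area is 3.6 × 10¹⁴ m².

Per unit area: Q = 120×10²¹ / (3.6×10¹⁴) ≈ 3.333×10⁸ J/m²
Δh = αQ/(ρcₚ) = 2×10⁻⁴ × 3.333×10⁸ / (1027 × 3950) ≈ 0.016432 m

16.4 mm of thermosteric rise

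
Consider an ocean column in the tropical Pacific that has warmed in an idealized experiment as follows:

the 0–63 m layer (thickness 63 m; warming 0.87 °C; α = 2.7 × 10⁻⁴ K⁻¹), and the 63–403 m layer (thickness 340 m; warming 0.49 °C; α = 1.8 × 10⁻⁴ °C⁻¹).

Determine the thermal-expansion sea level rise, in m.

Δh ≈ 0.0448 m

Layer 1: 63 × 0.87 × 2.7×10⁻⁴ = 0.0147987 m
Layer 2: 0.49 × 340 × 1.8×10⁻⁴ = 0.029988 m
Δh = 0.0147987 + 0.029988 = 0.0447867 m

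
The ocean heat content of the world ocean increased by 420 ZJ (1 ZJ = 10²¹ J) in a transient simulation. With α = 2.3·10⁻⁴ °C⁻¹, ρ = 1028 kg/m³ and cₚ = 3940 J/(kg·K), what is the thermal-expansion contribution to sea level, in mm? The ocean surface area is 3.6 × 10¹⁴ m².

Δh ≈ 66 mm

Per unit area: Q = 420×10²¹ / (3.6×10¹⁴) ≈ 1.167×10⁹ J/m²
Δh = αQ/(ρcₚ) = 2.3×10⁻⁴ × 1.167×10⁹ / (1028 × 3940) ≈ 0.066269 m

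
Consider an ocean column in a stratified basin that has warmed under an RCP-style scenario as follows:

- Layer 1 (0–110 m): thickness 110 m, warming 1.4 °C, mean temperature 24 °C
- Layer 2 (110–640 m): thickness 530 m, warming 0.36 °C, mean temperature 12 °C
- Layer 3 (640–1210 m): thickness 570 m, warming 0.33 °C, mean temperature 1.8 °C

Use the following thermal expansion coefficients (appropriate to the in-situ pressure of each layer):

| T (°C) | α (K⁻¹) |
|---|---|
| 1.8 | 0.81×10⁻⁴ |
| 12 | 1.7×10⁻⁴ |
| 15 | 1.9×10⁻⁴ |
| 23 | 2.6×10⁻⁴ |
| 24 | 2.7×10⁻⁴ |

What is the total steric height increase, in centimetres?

8.9 cm

Layer 1 at 24 °C → α = 2.7×10⁻⁴ K⁻¹
Layer 2 at 12 °C → α = 1.7×10⁻⁴ K⁻¹
Layer 3 at 1.8 °C → α = 0.81×10⁻⁴ K⁻¹
0–110 m: 110 × 2.7×10⁻⁴ × 1.4 = 0.04158 m
110–640 m: 0.36 × 530 × 1.7×10⁻⁴ = 0.032436 m
570 × 0.81×10⁻⁴ × 0.33 = 0.0152361 m
Δh = 0.04158 + 0.032436 + 0.0152361 = 0.0892521 m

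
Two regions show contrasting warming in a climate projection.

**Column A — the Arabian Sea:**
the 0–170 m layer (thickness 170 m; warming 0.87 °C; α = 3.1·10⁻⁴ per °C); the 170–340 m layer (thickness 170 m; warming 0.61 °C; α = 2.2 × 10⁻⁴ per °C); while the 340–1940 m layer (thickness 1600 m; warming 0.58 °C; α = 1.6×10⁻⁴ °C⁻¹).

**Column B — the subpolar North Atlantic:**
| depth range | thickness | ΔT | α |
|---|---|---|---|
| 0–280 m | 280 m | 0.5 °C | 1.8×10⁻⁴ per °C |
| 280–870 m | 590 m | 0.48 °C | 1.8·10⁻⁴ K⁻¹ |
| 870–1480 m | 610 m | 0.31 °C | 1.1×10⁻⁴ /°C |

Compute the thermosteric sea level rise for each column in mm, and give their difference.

A: 217 mm; B: 97.0 mm; difference 120 mm

A 0.87 × 170 × 3.1×10⁻⁴ = 0.045849 m
A 170–340 m: 2.2×10⁻⁴ × 170 × 0.61 = 0.022814 m
A 0.58 × 1.6×10⁻⁴ × 1600 = 0.14848 m
A total: 0.217143 m
B Layer 1: 0.5 × 1.8×10⁻⁴ × 280 = 0.02520 m
B 280–870 m: 1.8×10⁻⁴ × 0.48 × 590 = 0.050976 m
B Layer 3: 0.31 × 610 × 1.1×10⁻⁴ = 0.020801 m
B total: 0.096977 m
Difference: 0.217143 − 0.096977 = 0.120166 m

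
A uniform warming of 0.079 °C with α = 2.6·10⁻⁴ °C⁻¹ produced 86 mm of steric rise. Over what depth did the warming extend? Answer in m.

H ≈ 4200 m

H = Δh/(αΔT) = 0.086 / (2.6×10⁻⁴ × 0.079) ≈ 4187 m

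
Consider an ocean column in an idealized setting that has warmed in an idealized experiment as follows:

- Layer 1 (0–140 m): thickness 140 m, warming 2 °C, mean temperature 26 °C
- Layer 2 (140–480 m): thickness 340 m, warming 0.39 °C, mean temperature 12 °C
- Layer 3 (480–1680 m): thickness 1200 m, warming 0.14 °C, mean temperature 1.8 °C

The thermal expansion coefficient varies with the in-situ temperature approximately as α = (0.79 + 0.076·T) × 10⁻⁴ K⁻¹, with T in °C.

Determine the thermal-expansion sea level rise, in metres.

0.116 m

Layer 1: α = (0.79 + 0.076×26)×10⁻⁴ = 2.766×10⁻⁴ K⁻¹
Layer 2: α = (0.79 + 0.076×12)×10⁻⁴ = 1.702×10⁻⁴ K⁻¹
Layer 3: α = (0.79 + 0.076×1.8)×10⁻⁴ = 0.9268×10⁻⁴ K⁻¹
0–140 m: 140 × 2.766×10⁻⁴ × 2 = 0.077448 m
Layer 2: 340 × 0.39 × 1.702×10⁻⁴ = 0.02256852 m
0.14 × 1200 × 0.9268×10⁻⁴ = 0.01557024 m
Δh = 0.077448 + 0.02256852 + 0.01557024 = 0.11558676 m ≈ 0.116 m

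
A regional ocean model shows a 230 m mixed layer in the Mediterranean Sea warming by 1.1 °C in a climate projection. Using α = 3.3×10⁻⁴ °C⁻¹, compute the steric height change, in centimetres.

Δh = 8.35 cm

Δh = αΔT·H = 3.3×10⁻⁴ × 1.1 × 230 = 0.08349 m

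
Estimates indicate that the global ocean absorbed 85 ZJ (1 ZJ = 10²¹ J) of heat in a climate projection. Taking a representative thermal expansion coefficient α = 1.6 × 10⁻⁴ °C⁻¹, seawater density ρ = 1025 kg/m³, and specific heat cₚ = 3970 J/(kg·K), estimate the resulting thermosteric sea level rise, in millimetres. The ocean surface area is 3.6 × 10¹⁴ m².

9.28 mm of thermosteric rise

Per unit area: Q = 85×10²¹ / (3.6×10¹⁴) ≈ 2.361×10⁸ J/m²
Δh = αQ/(ρcₚ) = 1.6×10⁻⁴ × 2.361×10⁸ / (1025 × 3970) ≈ 0.0092833 m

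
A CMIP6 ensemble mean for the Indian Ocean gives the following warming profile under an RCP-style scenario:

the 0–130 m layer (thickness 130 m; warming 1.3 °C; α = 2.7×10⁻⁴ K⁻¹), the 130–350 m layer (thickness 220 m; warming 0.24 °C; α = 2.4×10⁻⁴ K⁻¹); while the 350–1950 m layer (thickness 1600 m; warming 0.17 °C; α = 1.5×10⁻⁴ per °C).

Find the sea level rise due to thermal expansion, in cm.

9.91 cm of thermosteric rise

130 × 2.7×10⁻⁴ × 1.3 = 0.04563 m
220 × 0.24 × 2.4×10⁻⁴ = 0.012672 m
0.17 × 1.5×10⁻⁴ × 1600 = 0.04080 m
Δh = 0.04563 + 0.012672 + 0.04080 = 0.099102 m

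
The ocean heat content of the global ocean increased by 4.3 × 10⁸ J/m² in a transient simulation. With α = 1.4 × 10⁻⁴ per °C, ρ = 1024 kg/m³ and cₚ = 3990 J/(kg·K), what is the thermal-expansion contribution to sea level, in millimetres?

about 15 mm

Δh = αQ/(ρcₚ) = 1.4×10⁻⁴ × 4.3×10⁸ / (1024 × 3990) ≈ 0.014734 m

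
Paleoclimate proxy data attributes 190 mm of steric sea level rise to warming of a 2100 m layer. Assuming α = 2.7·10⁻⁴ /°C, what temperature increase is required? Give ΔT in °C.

ΔT = Δh/(αH) = 0.19 / (2.7×10⁻⁴ × 2100) ≈ 0.3351 °C

about 0.335 °C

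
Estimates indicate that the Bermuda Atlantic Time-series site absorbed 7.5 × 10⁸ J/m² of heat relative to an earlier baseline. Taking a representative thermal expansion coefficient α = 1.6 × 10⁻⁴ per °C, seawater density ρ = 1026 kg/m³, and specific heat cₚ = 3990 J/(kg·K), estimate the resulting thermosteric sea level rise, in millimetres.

Δh = αQ/(ρcₚ) = 1.6×10⁻⁴ × 7.5×10⁸ / (1026 × 3990) ≈ 0.029313 m

29.3 mm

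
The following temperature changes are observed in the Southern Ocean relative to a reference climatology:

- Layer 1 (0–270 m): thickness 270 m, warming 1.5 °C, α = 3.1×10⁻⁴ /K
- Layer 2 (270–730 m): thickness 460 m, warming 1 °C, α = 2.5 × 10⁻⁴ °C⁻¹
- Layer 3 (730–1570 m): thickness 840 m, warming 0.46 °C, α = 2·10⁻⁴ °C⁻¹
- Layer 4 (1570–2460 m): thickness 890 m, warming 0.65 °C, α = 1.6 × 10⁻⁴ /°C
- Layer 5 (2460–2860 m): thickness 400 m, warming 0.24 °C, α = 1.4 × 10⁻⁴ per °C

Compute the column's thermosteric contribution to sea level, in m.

0.42 m of thermosteric rise

0–270 m: 270 × 3.1×10⁻⁴ × 1.5 = 0.12555 m
460 × 1 × 2.5×10⁻⁴ = 0.11500 m
730–1570 m: 2×10⁻⁴ × 840 × 0.46 = 0.07728 m
890 × 0.65 × 1.6×10⁻⁴ = 0.09256 m
2460–2860 m: 1.4×10⁻⁴ × 0.24 × 400 = 0.01344 m
Δh = 0.12555 + 0.11500 + 0.07728 + 0.09256 + 0.01344 = 0.42383 m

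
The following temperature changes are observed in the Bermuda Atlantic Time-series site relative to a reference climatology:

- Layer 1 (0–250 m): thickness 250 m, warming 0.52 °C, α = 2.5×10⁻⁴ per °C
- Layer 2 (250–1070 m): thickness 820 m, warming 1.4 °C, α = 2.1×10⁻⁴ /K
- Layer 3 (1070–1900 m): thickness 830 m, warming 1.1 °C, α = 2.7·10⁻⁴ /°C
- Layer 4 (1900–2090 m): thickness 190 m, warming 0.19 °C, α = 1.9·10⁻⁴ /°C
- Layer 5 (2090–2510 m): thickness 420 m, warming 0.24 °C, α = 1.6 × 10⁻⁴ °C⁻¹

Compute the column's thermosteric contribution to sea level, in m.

250 × 0.52 × 2.5×10⁻⁴ = 0.03250 m
Layer 2: 2.1×10⁻⁴ × 1.4 × 820 = 0.24108 m
2.7×10⁻⁴ × 830 × 1.1 = 0.24651 m
1900–2090 m: 1.9×10⁻⁴ × 0.19 × 190 = 0.006859 m
Layer 5: 0.24 × 420 × 1.6×10⁻⁴ = 0.016128 m
Δh = 0.03250 + 0.24108 + 0.24651 + 0.006859 + 0.016128 = 0.543077 m

0.543 m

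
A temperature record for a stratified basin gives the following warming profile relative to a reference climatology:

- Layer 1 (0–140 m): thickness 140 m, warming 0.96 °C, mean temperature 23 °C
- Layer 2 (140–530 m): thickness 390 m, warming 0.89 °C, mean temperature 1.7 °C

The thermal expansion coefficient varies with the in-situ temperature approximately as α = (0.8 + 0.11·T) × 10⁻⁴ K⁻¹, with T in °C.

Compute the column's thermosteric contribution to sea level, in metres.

Layer 1: α = (0.8 + 0.11×23)×10⁻⁴ = 3.33×10⁻⁴ K⁻¹
Layer 2: α = (0.8 + 0.11×1.7)×10⁻⁴ = 0.987×10⁻⁴ K⁻¹
Layer 1: 0.96 × 140 × 3.33×10⁻⁴ = 0.0447552 m
0.89 × 0.987×10⁻⁴ × 390 = 0.03425877 m
Δh = 0.0447552 + 0.03425877 = 0.07901397 m ≈ 0.0790 m

0.0790 m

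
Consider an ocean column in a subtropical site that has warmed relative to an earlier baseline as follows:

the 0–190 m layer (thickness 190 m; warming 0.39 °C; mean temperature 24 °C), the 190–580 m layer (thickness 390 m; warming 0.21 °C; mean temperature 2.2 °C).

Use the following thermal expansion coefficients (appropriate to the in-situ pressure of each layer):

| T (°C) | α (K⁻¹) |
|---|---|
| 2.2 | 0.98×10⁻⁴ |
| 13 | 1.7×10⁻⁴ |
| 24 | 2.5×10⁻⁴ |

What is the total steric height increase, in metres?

about 0.027 m

Layer 1 at 24 °C → α = 2.5×10⁻⁴ K⁻¹
Layer 2 at 2.2 °C → α = 0.98×10⁻⁴ K⁻¹
Layer 1: 0.39 × 2.5×10⁻⁴ × 190 = 0.018525 m
Layer 2: 390 × 0.98×10⁻⁴ × 0.21 = 0.0080262 m
Δh = 0.018525 + 0.0080262 = 0.0265512 m ≈ 0.027 m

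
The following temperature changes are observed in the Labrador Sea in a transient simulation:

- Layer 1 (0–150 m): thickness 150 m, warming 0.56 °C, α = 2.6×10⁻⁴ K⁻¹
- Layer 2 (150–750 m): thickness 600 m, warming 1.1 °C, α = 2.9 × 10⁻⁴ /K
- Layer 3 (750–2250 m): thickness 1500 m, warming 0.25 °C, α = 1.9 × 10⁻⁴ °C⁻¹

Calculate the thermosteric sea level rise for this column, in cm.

28 cm

150 × 2.6×10⁻⁴ × 0.56 = 0.02184 m
150–750 m: 1.1 × 2.9×10⁻⁴ × 600 = 0.19140 m
750–2250 m: 1500 × 0.25 × 1.9×10⁻⁴ = 0.07125 m
Δh = 0.02184 + 0.19140 + 0.07125 = 0.28449 m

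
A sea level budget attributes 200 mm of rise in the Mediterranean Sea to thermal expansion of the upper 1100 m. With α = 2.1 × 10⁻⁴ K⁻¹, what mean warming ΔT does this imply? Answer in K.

ΔT = Δh/(αH) = 0.2 / (2.1×10⁻⁴ × 1100) ≈ 0.8658 K

0.87 K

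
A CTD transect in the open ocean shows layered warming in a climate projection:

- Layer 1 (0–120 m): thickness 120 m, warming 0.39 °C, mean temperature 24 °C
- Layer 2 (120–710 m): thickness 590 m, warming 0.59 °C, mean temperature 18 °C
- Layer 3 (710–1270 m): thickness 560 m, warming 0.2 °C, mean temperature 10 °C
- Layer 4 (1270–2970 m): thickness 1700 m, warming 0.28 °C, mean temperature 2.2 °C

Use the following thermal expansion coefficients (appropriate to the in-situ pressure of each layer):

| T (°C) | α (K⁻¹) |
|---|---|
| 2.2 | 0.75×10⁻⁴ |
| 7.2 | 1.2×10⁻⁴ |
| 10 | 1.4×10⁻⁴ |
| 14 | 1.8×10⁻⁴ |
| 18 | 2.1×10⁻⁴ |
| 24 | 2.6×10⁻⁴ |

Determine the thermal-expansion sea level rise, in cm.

Δh ≈ 13.7 cm

Layer 1 at 24 °C → α = 2.6×10⁻⁴ K⁻¹
Layer 2 at 18 °C → α = 2.1×10⁻⁴ K⁻¹
Layer 3 at 10 °C → α = 1.4×10⁻⁴ K⁻¹
Layer 4 at 2.2 °C → α = 0.75×10⁻⁴ K⁻¹
Layer 1: 2.6×10⁻⁴ × 0.39 × 120 = 0.012168 m
120–710 m: 590 × 0.59 × 2.1×10⁻⁴ = 0.073101 m
0.2 × 1.4×10⁻⁴ × 560 = 0.01568 m
0.75×10⁻⁴ × 1700 × 0.28 = 0.03570 m
Δh = 0.012168 + 0.073101 + 0.01568 + 0.03570 = 0.136649 m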